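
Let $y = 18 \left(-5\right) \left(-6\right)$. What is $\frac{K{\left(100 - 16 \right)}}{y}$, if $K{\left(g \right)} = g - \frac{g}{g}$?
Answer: $\frac{83}{540} \approx 0.1537$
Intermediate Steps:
$K{\left(g \right)} = -1 + g$ ($K{\left(g \right)} = g - 1 = -1 + g$)
$y = 540$ ($y = \left(-90\right) \left(-6\right) = 540$)
$\frac{K{\left(100 - 16 \right)}}{y} = \frac{-1 + \left(100 - 16\right)}{540} = \left(-1 + 84\right) \frac{1}{540} = 83 \cdot \frac{1}{540} = \frac{83}{540}$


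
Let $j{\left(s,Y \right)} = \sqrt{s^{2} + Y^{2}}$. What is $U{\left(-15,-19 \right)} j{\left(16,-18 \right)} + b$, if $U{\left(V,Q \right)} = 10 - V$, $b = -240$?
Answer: $-240 + 50 \sqrt{145} \approx 362.08$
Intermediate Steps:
$j{\left(s,Y \right)} = \sqrt{Y^{2} + s^{2}}$
$U{\left(-15,-19 \right)} j{\left(16,-18 \right)} + b = \left(10 - -15\right) \sqrt{\left(-18\right)^{2} + 16^{2}} - 240 = \left(10 + 15\right) \sqrt{324 + 256} - 240 = 25 \sqrt{580} - 240 = 25 \cdot 2 \sqrt{145} - 240 = 50 \sqrt{145} - 240 = -240 + 50 \sqrt{145}$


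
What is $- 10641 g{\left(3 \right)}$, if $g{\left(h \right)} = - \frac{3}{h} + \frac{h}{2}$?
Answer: $- \frac{10641}{2} \approx -5320.5$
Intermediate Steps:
$g{\left(h \right)} = \frac{h}{2} - \frac{3}{h}$ ($g{\left(h \right)} = - \frac{3}{h} + h \frac{1}{2} = - \frac{3}{h} + \frac{h}{2} = \frac{h}{2} - \frac{3}{h}$)
$- 10641 g{\left(3 \right)} = - 10641 \left(\frac{1}{2} \cdot 3 - \frac{3}{3}\right) = - 10641 \left(\frac{3}{2} - 1\right) = \left(-10641\right) \frac{1}{2} = - \frac{10641}{2}$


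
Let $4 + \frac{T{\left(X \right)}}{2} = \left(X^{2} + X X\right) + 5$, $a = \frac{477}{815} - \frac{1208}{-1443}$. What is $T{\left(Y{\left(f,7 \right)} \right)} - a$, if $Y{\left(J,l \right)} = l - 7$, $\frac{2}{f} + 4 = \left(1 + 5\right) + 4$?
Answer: $\frac{679259}{1176045} \approx 0.57758$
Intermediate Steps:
$f = \frac{1}{3}$ ($f = \frac{2}{-4 + \left(\left(1 + 5\right) + 4\right)} = \frac{2}{-4 + \left(6 + 4\right)} = \frac{2}{-4 + 10} = \frac{2}{6} = 2 \cdot \frac{1}{6} = \frac{1}{3} \approx 0.33333$)
$Y{\left(J,l \right)} = -7 + l$
$a = \frac{1672831}{1176045}$ ($a = 477 \cdot \frac{1}{815} - - \frac{1208}{1443} = \frac{477}{815} + \frac{1208}{1443} = \frac{1672831}{1176045} \approx 1.4224$)
$T{\left(X \right)} = 2 + 4 X^{2}$ ($T{\left(X \right)} = -8 + 2 \left(\left(X^{2} + X X\right) + 5\right) = -8 + 2 \left(\left(X^{2} + X^{2}\right) + 5\right) = -8 + 2 \left(2 X^{2} + 5\right) = -8 + 2 \left(5 + 2 X^{2}\right) = -8 + \left(10 + 4 X^{2}\right) = 2 + 4 X^{2}$)
$T{\left(Y{\left(f,7 \right)} \right)} - a = \left(2 + 4 \left(-7 + 7\right)^{2}\right) - \frac{1672831}{1176045} = \left(2 + 4 \cdot 0^{2}\right) - \frac{1672831}{1176045} = \left(2 + 4 \cdot 0\right) - \frac{1672831}{1176045} = \left(2 + 0\right) - \frac{1672831}{1176045} = 2 - \frac{1672831}{1176045} = \frac{679259}{1176045}$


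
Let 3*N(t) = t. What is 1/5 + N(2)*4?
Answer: 43/15 ≈ 2.8667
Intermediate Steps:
N(t) = t/3
1/5 + N(2)*4 = 1/5 + ((⅓)*2)*4 = ⅕ + (⅔)*4 = ⅕ + 8/3 = 43/15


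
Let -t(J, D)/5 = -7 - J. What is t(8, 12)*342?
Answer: 25650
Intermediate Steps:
t(J, D) = 35 + 5*J (t(J, D) = -5*(-7 - J) = 35 + 5*J)
t(8, 12)*342 = (35 + 5*8)*342 = (35 + 40)*342 = 75*342 = 25650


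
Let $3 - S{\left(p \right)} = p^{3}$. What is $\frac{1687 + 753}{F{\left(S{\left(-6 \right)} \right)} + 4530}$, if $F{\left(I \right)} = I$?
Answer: $\frac{2440}{4749} \approx 0.51379$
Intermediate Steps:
$S{\left(p \right)} = 3 - p^{3}$
$\frac{1687 + 753}{F{\left(S{\left(-6 \right)} \right)} + 4530} = \frac{1687 + 753}{\left(3 - \left(-6\right)^{3}\right) + 4530} = \frac{2440}{\left(3 - -216\right) + 4530} = \frac{2440}{\left(3 + 216\right) + 4530} = \frac{2440}{219 + 4530} = \frac{2440}{4749}$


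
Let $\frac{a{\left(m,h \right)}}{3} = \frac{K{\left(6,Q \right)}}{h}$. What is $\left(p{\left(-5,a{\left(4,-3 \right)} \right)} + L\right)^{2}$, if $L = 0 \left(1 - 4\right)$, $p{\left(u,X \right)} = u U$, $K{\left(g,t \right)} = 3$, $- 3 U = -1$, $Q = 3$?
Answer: $\frac{25}{9} \approx 2.7778$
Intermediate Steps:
$U = \frac{1}{3}$ ($U = \left(- \frac{1}{3}\right) \left(-1\right) = \frac{1}{3} \approx 0.33333$)
$a{\left(m,h \right)} = \frac{9}{h}$ ($a{\left(m,h \right)} = 3 \frac{3}{h} = \frac{9}{h}$)
$p{\left(u,X \right)} = \frac{u}{3}$ ($p{\left(u,X \right)} = u \frac{1}{3} = \frac{u}{3}$)
$L = 0$ ($L = 0 \left(-3\right) = 0$)
$\left(p{\left(-5,a{\left(4,-3 \right)} \right)} + L\right)^{2} = \left(\frac{1}{3} \left(-5\right) + 0\right)^{2} = \left(- \frac{5}{3} + 0\right)^{2} = \left(- \frac{5}{3}\right)^{2} = \frac{25}{9}$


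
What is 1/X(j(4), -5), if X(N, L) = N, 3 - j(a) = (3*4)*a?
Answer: -1/45 ≈ -0.022222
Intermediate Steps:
j(a) = 3 - 12*a (j(a) = 3 - 3*4*a = 3 - 12*a)
1/X(j(4), -5) = 1/(3 - 12*4) = 1/(3 - 48) = 1/(-45) = -1/45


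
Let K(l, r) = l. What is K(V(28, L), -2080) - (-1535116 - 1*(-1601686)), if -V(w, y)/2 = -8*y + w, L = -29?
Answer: -67090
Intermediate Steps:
V(w, y) = -2*w + 16*y (V(w, y) = -2*(-8*y + w) = -2*(w - 8*y) = -2*w + 16*y)
K(V(28, L), -2080) - (-1535116 - 1*(-1601686)) = (-2*28 + 16*(-29)) - (-1535116 - 1*(-1601686)) = (-56 - 464) - (-1535116 + 1601686) = -520 - 1*66570 = -520 - 66570 = -67090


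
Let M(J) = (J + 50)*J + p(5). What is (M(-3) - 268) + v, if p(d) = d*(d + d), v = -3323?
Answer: -3682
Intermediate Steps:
p(d) = 2*d² (p(d) = d*(2*d) = 2*d²)
M(J) = 50 + J*(50 + J) (M(J) = (J + 50)*J + 2*5² = (50 + J)*J + 2*25 = J*(50 + J) + 50 = 50 + J*(50 + J))
(M(-3) - 268) + v = ((50 + (-3)² + 50*(-3)) - 268) - 3323 = ((50 + 9 - 150) - 268) - 3323 = (-91 - 268) - 3323 = -359 - 3323 = -3682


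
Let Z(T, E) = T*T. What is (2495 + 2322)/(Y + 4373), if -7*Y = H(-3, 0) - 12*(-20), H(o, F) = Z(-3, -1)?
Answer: 33719/30362 ≈ 1.1106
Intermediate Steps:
Z(T, E) = T**2
H(o, F) = 9 (H(o, F) = (-3)**2 = 9)
Y = -249/7 (Y = -(9 - 12*(-20))/7 = -(9 + 240)/7 = -1/7*249 = -249/7 ≈ -35.571)
(2495 + 2322)/(Y + 4373) = (2495 + 2322)/(-249/7 + 4373) = 4817/(30362/7) = 4817*(7/30362) = 33719/30362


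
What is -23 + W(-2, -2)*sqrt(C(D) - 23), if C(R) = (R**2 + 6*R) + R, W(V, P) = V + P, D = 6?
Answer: -23 - 4*sqrt(55) ≈ -52.665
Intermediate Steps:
W(V, P) = P + V
C(R) = R**2 + 7*R
-23 + W(-2, -2)*sqrt(C(D) - 23) = -23 + (-2 - 2)*sqrt(6*(7 + 6) - 23) = -23 - 4*sqrt(6*13 - 23) = -23 - 4*sqrt(78 - 23) = -23 - 4*sqrt(55)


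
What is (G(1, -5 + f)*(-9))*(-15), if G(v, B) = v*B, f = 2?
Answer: -405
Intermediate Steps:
G(v, B) = B*v
(G(1, -5 + f)*(-9))*(-15) = (((-5 + 2)*1)*(-9))*(-15) = (-3*1*(-9))*(-15) = -3*(-9)*(-15) = 27*(-15) = -405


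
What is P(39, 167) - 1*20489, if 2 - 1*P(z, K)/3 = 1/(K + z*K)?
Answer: -136826443/6680 ≈ -20483.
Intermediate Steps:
P(z, K) = 6 - 3/(K + K*z) (P(z, K) = 6 - 3/(K + z*K) = 6 - 3/(K + K*z))
P(39, 167) - 1*20489 = 3*(-1 + 2*167 + 2*167*39)/(167*(1 + 39)) - 1*20489 = 3*(1/167)*(-1 + 334 + 13026)/40 - 20489 = 3*(1/167)*(1/40)*13359 - 20489 = 40077/6680 - 20489 = -136826443/6680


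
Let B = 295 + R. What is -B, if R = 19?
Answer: -314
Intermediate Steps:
B = 314 (B = 295 + 19 = 314)
-B = -1*314 = -314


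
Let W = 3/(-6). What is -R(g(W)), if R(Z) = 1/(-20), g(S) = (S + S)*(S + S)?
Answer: 1/20 ≈ 0.050000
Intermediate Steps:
W = -½ (W = 3*(-⅙) = -½ ≈ -0.50000)
g(S) = 4*S² (g(S) = (2*S)*(2*S) = 4*S²)
R(Z) = -1/20
-R(g(W)) = -1*(-1/20) = 1/20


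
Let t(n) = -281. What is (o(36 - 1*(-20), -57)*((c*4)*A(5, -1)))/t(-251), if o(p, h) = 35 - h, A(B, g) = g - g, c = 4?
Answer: 0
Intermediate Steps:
A(B, g) = 0
(o(36 - 1*(-20), -57)*((c*4)*A(5, -1)))/t(-251) = ((35 - 1*(-57))*((4*4)*0))/(-281) = ((35 + 57)*(16*0))*(-1/281) = (92*0)*(-1/281) = 0*(-1/281) = 0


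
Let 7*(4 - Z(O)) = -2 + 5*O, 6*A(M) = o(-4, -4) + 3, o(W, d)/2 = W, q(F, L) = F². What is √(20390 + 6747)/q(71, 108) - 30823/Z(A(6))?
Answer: -1294566/205 + √27137/5041 ≈ -6314.9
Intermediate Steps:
o(W, d) = 2*W
A(M) = -⅚ (A(M) = (2*(-4) + 3)/6 = (-8 + 3)/6 = (⅙)*(-5) = -⅚)
Z(O) = 30/7 - 5*O/7 (Z(O) = 4 - (-2 + 5*O)/7 = 4 + (2/7 - 5*O/7) = 30/7 - 5*O/7)
√(20390 + 6747)/q(71, 108) - 30823/Z(A(6)) = √(20390 + 6747)/(71²) - 30823/(30/7 - 5/7*(-⅚)) = √27137/5041 - 30823/(30/7 + 25/42) = √27137*(1/5041) - 30823/205/42 = √27137/5041 - 30823*42/205 = √27137/5041 - 1294566/205 = -1294566/205 + √27137/5041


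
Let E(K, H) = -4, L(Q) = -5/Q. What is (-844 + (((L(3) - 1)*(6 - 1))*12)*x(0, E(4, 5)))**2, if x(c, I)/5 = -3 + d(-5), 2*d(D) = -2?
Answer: 5550736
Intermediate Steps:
d(D) = -1 (d(D) = (1/2)*(-2) = -1)
x(c, I) = -20 (x(c, I) = 5*(-3 - 1) = 5*(-4) = -20)
(-844 + (((L(3) - 1)*(6 - 1))*12)*x(0, E(4, 5)))**2 = (-844 + (((-5/3 - 1)*(6 - 1))*12)*(-20))**2 = (-844 + (((-5*1/3 - 1)*5)*12)*(-20))**2 = (-844 + (((-5/3 - 1)*5)*12)*(-20))**2 = (-844 + (-8/3*5*12)*(-20))**2 = (-844 - 40/3*12*(-20))**2 = (-844 - 160*(-20))**2 = (-844 + 3200)**2 = 2356**2 = 5550736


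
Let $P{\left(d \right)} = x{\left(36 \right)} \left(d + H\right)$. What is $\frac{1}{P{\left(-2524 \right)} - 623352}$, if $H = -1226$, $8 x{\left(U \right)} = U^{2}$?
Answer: $- \frac{1}{1230852} \approx -8.1245 \cdot 10^{-7}$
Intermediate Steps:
$x{\left(U \right)} = \frac{U^{2}}{8}$
$P{\left(d \right)} = -198612 + 162 d$ ($P{\left(d \right)} = \frac{36^{2}}{8} \left(d - 1226\right) = \frac{1}{8} \cdot 1296 \left(-1226 + d\right) = 162 \left(-1226 + d\right) = -198612 + 162 d$)
$\frac{1}{P{\left(-2524 \right)} - 623352} = \frac{1}{\left(-198612 + 162 \left(-2524\right)\right) - 623352} = \frac{1}{\left(-198612 - 408888\right) - 623352} = \frac{1}{-607500 - 623352} = \frac{1}{-1230852} = - \frac{1}{1230852}$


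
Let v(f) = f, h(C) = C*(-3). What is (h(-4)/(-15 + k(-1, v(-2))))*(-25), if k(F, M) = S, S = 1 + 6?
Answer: 75/2 ≈ 37.500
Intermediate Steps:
h(C) = -3*C
S = 7
k(F, M) = 7
(h(-4)/(-15 + k(-1, v(-2))))*(-25) = ((-3*(-4))/(-15 + 7))*(-25) = (12/(-8))*(-25) = (12*(-⅛))*(-25) = -3/2*(-25) = 75/2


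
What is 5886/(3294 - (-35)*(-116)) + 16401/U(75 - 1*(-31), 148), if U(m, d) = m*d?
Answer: -39888201/6008504 ≈ -6.6386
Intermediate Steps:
U(m, d) = d*m
5886/(3294 - (-35)*(-116)) + 16401/U(75 - 1*(-31), 148) = 5886/(3294 - (-35)*(-116)) + 16401/((148*(75 - 1*(-31)))) = 5886/(3294 - 1*4060) + 16401/((148*(75 + 31))) = 5886/(3294 - 4060) + 16401/((148*106)) = 5886/(-766) + 16401/15688 = 5886*(-1/766) + 16401*(1/15688) = -2943/383 + 16401/15688 = -39888201/6008504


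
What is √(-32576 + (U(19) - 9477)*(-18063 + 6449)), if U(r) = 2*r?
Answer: √109591970 ≈ 10469.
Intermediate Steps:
√(-32576 + (U(19) - 9477)*(-18063 + 6449)) = √(-32576 + (2*19 - 9477)*(-18063 + 6449)) = √(-32576 + (38 - 9477)*(-11614)) = √(-32576 - 9439*(-11614)) = √(-32576 + 109624546) = √109591970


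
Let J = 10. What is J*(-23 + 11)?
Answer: -120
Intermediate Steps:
J*(-23 + 11) = 10*(-23 + 11) = 10*(-12) = -120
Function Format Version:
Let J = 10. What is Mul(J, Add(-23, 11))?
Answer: -120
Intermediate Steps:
Mul(J, Add(-23, 11)) = Mul(10, Add(-23, 11)) = Mul(10, -12) = -120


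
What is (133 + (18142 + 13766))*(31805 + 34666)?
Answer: 2129797311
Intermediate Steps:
(133 + (18142 + 13766))*(31805 + 34666) = (133 + 31908)*66471 = 32041*66471 = 2129797311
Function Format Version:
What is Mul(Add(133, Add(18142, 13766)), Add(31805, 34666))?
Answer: 2129797311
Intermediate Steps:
Mul(Add(133, Add(18142, 13766)), Add(31805, 34666)) = Mul(Add(133, 31908), 66471) = Mul(32041, 66471) = 2129797311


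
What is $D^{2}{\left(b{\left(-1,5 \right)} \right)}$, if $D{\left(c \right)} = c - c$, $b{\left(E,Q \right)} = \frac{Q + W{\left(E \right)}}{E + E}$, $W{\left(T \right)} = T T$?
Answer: $0$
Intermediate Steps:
$W{\left(T \right)} = T^{2}$
$b{\left(E,Q \right)} = \frac{Q + E^{2}}{2 E}$ ($b{\left(E,Q \right)} = \frac{Q + E^{2}}{E + E} = \frac{Q + E^{2}}{2 E}$)
$D{\left(c \right)} = 0$
$D^{2}{\left(b{\left(-1,5 \right)} \right)} = 0^{2} = 0$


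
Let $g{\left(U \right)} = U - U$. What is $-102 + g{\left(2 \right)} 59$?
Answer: $-102$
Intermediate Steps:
$g{\left(U \right)} = 0$
$-102 + g{\left(2 \right)} 59 = -102 + 0 \cdot 59 = -102 + 0 = -102$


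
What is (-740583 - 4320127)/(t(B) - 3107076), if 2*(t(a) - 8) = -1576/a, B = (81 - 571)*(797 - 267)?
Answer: 328566596750/201726389703 ≈ 1.6288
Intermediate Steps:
B = -259700 (B = -490*530 = -259700)
t(a) = 8 - 788/a (t(a) = 8 + (-1576/a)/2 = 8 - 788/a)
(-740583 - 4320127)/(t(B) - 3107076) = (-740583 - 4320127)/((8 - 788/(-259700)) - 3107076) = -5060710/((8 - 788*(-1/259700)) - 3107076) = -5060710/((8 + 197/64925) - 3107076) = -5060710/(519597/64925 - 3107076) = -5060710/(-201726389703/64925) = -5060710*(-64925/201726389703) = 328566596750/201726389703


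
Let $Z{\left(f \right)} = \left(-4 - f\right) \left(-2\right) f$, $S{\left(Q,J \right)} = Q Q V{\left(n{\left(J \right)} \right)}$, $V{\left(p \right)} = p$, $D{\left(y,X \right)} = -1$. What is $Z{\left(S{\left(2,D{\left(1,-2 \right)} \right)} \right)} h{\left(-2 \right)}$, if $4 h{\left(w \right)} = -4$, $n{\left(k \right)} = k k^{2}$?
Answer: $0$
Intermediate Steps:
$n{\left(k \right)} = k^{3}$
$S{\left(Q,J \right)} = J^{3} Q^{2}$ ($S{\left(Q,J \right)} = Q Q J^{3} = Q^{2} J^{3} = J^{3} Q^{2}$)
$h{\left(w \right)} = -1$ ($h{\left(w \right)} = \frac{1}{4} \left(-4\right) = -1$)
$Z{\left(f \right)} = f \left(8 + 2 f\right)$ ($Z{\left(f \right)} = \left(8 + 2 f\right) f = f \left(8 + 2 f\right)$)
$Z{\left(S{\left(2,D{\left(1,-2 \right)} \right)} \right)} h{\left(-2 \right)} = 2 \left(-1\right)^{3} \cdot 2^{2} \left(4 + \left(-1\right)^{3} \cdot 2^{2}\right) \left(-1\right) = 2 \left(\left(-1\right) 4\right) \left(4 - 4\right) \left(-1\right) = 2 \left(-4\right) \left(4 - 4\right) \left(-1\right) = 2 \left(-4\right) 0 \left(-1\right) = 0 \left(-1\right) = 0$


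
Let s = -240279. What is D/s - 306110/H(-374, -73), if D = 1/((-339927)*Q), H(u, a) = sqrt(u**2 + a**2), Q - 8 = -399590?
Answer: -1/32636786733593406 - 61222*sqrt(145205)/29041 ≈ -803.32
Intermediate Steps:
Q = -399582 (Q = 8 - 399590 = -399582)
H(u, a) = sqrt(a**2 + u**2)
D = 1/135828710514 (D = 1/(-339927*(-399582)) = -1/339927*(-1/399582) = 1/135828710514 ≈ 7.3622e-12)
D/s - 306110/H(-374, -73) = (1/135828710514)/(-240279) - 306110/sqrt((-73)**2 + (-374)**2) = (1/135828710514)*(-1/240279) - 306110/sqrt(5329 + 139876) = -1/32636786733593406 - 306110*sqrt(145205)/145205 = -1/32636786733593406 - 61222*sqrt(145205)/29041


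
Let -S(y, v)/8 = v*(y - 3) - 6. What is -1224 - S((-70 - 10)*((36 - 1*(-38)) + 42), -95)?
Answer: 7053808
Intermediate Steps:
S(y, v) = 48 - 8*v*(-3 + y) (S(y, v) = -8*(v*(y - 3) - 6) = -8*(v*(-3 + y) - 6) = -8*(-6 + v*(-3 + y)) = 48 - 8*v*(-3 + y))
-1224 - S((-70 - 10)*((36 - 1*(-38)) + 42), -95) = -1224 - (48 + 24*(-95) - 8*(-95)*(-70 - 10)*((36 - 1*(-38)) + 42)) = -1224 - (48 - 2280 - 8*(-95)*(-80*((36 + 38) + 42))) = -1224 - (48 - 2280 - 8*(-95)*(-80*(74 + 42))) = -1224 - (48 - 2280 - 8*(-95)*(-80*116)) = -1224 - (48 - 2280 - 8*(-95)*(-9280)) = -1224 - (48 - 2280 - 7052800) = -1224 - 1*(-7055032) = -1224 + 7055032 = 7053808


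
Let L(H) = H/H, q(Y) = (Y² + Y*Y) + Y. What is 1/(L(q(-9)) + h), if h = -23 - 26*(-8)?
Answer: 1/186 ≈ 0.0053763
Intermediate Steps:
q(Y) = Y + 2*Y² (q(Y) = (Y² + Y²) + Y = 2*Y² + Y = Y + 2*Y²)
L(H) = 1
h = 185 (h = -23 + 208 = 185)
1/(L(q(-9)) + h) = 1/(1 + 185) = 1/186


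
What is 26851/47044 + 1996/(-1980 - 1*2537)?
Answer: 27386143/212497748 ≈ 0.12888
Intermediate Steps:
26851/47044 + 1996/(-1980 - 1*2537) = 26851*(1/47044) + 1996/(-1980 - 2537) = 26851/47044 + 1996/(-4517) = 26851/47044 + 1996*(-1/4517) = 26851/47044 - 1996/4517 = 27386143/212497748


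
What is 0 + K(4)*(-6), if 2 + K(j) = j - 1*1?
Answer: -6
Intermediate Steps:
K(j) = -3 + j (K(j) = -2 + (j - 1*1) = -2 + (j - 1) = -2 + (-1 + j) = -3 + j)
0 + K(4)*(-6) = 0 + (-3 + 4)*(-6) = 0 + 1*(-6) = 0 - 6 = -6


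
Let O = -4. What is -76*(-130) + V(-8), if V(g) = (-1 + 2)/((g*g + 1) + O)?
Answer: 602681/61 ≈ 9880.0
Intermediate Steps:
V(g) = 1/(-3 + g²) (V(g) = (-1 + 2)/((g*g + 1) - 4) = 1/((g² + 1) - 4) = 1/((1 + g²) - 4) = 1/(-3 + g²))
-76*(-130) + V(-8) = -76*(-130) + 1/(-3 + (-8)²) = 9880 + 1/(-3 + 64) = 9880 + 1/61 = 602681/61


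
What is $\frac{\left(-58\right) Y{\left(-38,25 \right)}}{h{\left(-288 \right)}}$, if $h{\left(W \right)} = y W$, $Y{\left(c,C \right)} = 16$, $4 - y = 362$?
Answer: $- \frac{29}{3222} \approx -0.0090006$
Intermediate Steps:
$y = -358$ ($y = 4 - 362 = -358$)
$h{\left(W \right)} = - 358 W$
$\frac{\left(-58\right) Y{\left(-38,25 \right)}}{h{\left(-288 \right)}} = \frac{\left(-58\right) 16}{\left(-358\right) \left(-288\right)} = - \frac{928}{103104} = \left(-928\right) \frac{1}{103104} = - \frac{29}{3222}$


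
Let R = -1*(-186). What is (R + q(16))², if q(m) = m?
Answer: 40804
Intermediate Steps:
R = 186
(R + q(16))² = (186 + 16)² = 202² = 40804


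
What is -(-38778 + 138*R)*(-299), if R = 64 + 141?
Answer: -3135912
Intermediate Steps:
R = 205
-(-38778 + 138*R)*(-299) = -138/(1/(205 - 281))*(-299) = -138/(1/(-76))*(-299) = -138/(-1/76)*(-299) = -138*(-76)*(-299) = 10488*(-299) = -3135912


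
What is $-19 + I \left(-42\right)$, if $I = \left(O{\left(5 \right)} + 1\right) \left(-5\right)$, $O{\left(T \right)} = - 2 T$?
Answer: $-1909$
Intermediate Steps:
$I = 45$ ($I = \left(\left(-2\right) 5 + 1\right) \left(-5\right) = \left(-10 + 1\right) \left(-5\right) = \left(-9\right) \left(-5\right) = 45$)
$-19 + I \left(-42\right) = -19 + 45 \left(-42\right) = -19 - 1890 = -1909$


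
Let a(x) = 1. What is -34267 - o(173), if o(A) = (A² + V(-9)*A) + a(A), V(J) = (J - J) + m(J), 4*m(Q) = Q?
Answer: -255231/4 ≈ -63808.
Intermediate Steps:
m(Q) = Q/4
V(J) = J/4 (V(J) = (J - J) + J/4 = 0 + J/4 = J/4)
o(A) = 1 + A² - 9*A/4 (o(A) = (A² + ((¼)*(-9))*A) + 1 = (A² - 9*A/4) + 1 = 1 + A² - 9*A/4)
-34267 - o(173) = -34267 - (1 + 173² - 9/4*173) = -34267 - (1 + 29929 - 1557/4) = -34267 - 1*118163/4 = -34267 - 118163/4 = -255231/4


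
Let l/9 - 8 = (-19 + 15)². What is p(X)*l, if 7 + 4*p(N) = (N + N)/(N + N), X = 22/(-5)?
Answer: -324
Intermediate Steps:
l = 216 (l = 72 + 9*(-19 + 15)² = 72 + 9*(-4)² = 72 + 9*16 = 72 + 144 = 216)
X = -22/5 (X = 22*(-⅕) = -22/5 ≈ -4.4000)
p(N) = -3/2 (p(N) = -7/4 + ((N + N)/(N + N))/4 = -7/4 + ((2*N)/((2*N)))/4 = -7/4 + ((2*N)*(1/(2*N)))/4 = -7/4 + (¼)*1 = -7/4 + ¼ = -3/2)
p(X)*l = -3/2*216 = -324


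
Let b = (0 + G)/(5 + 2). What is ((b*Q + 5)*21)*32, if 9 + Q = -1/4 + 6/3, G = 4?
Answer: 576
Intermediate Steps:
b = 4/7 (b = (0 + 4)/(5 + 2) = 4/7 ≈ 0.57143)
Q = -29/4 (Q = -9 + (-1/4 + 6/3) = -9 + (-1*1/4 + 6*(1/3)) = -9 + (-1/4 + 2) = -9 + 7/4 = -29/4 ≈ -7.2500)
((b*Q + 5)*21)*32 = (((4/7)*(-29/4) + 5)*21)*32 = ((-29/7 + 5)*21)*32 = ((6/7)*21)*32 = 18*32 = 576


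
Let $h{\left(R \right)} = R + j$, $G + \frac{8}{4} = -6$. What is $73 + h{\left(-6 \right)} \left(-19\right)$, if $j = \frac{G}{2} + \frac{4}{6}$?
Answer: $\frac{751}{3} \approx 250.33$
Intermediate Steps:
$G = -8$ ($G = -2 - 6 = -8$)
$j = - \frac{10}{3}$ ($j = - \frac{8}{2} + \frac{4}{6} = \left(-8\right) \frac{1}{2} + 4 \cdot \frac{1}{6} = -4 + \frac{2}{3} = - \frac{10}{3} \approx -3.3333$)
$h{\left(R \right)} = - \frac{10}{3} + R$ ($h{\left(R \right)} = R - \frac{10}{3} = - \frac{10}{3} + R$)
$73 + h{\left(-6 \right)} \left(-19\right) = 73 + \left(- \frac{10}{3} - 6\right) \left(-19\right) = 73 - - \frac{532}{3} = 73 + \frac{532}{3} = \frac{751}{3}$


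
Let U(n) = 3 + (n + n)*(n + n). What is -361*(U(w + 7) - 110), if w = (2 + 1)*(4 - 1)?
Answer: -331037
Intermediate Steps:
w = 9 (w = 3*3 = 9)
U(n) = 3 + 4*n² (U(n) = 3 + (2*n)*(2*n) = 3 + 4*n²)
-361*(U(w + 7) - 110) = -361*((3 + 4*(9 + 7)²) - 110) = -361*((3 + 4*16²) - 110) = -361*((3 + 4*256) - 110) = -361*((3 + 1024) - 110) = -361*(1027 - 110) = -361*917 = -331037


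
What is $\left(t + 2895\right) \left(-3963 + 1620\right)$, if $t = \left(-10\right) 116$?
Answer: $-4065105$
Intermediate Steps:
$t = -1160$
$\left(t + 2895\right) \left(-3963 + 1620\right) = \left(-1160 + 2895\right) \left(-3963 + 1620\right) = 1735 \left(-2343\right) = -4065105$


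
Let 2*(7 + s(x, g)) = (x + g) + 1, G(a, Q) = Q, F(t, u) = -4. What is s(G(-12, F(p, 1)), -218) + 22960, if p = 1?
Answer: 45685/2 ≈ 22843.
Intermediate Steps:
s(x, g) = -13/2 + g/2 + x/2 (s(x, g) = -7 + ((x + g) + 1)/2 = -7 + ((g + x) + 1)/2 = -7 + (1 + g + x)/2 = -7 + (½ + g/2 + x/2) = -13/2 + g/2 + x/2)
s(G(-12, F(p, 1)), -218) + 22960 = (-13/2 + (½)*(-218) + (½)*(-4)) + 22960 = (-13/2 - 109 - 2) + 22960 = -235/2 + 22960 = 45685/2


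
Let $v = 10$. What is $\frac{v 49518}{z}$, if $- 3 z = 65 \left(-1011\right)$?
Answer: $\frac{99036}{4381} \approx 22.606$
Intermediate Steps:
$z = 21905$ ($z = - \frac{65 \left(-1011\right)}{3} = \left(- \frac{1}{3}\right) \left(-65715\right) = 21905$)
$\frac{v 49518}{z} = \frac{10 \cdot 49518}{21905} = 495180 \cdot \frac{1}{21905} = \frac{99036}{4381}$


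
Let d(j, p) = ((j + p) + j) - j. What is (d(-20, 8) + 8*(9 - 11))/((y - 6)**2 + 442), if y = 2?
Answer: -14/229 ≈ -0.061135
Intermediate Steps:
d(j, p) = j + p (d(j, p) = (p + 2*j) - j = j + p)
(d(-20, 8) + 8*(9 - 11))/((y - 6)**2 + 442) = ((-20 + 8) + 8*(9 - 11))/((2 - 6)**2 + 442) = (-12 + 8*(-2))/((-4)**2 + 442) = (-12 - 16)/(16 + 442) = -28/458 = -28*1/458 = -14/229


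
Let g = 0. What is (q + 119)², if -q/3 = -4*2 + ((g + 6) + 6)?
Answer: 11449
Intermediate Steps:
q = -12 (q = -3*(-4*2 + ((0 + 6) + 6)) = -3*(-8 + (6 + 6)) = -3*(-8 + 12) = -3*4 = -12)
(q + 119)² = (-12 + 119)² = 107² = 11449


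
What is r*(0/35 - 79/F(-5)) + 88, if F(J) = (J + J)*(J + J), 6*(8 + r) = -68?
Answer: 15491/150 ≈ 103.27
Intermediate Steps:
r = -58/3 (r = -8 + (⅙)*(-68) = -8 - 34/3 = -58/3 ≈ -19.333)
F(J) = 4*J² (F(J) = (2*J)*(2*J) = 4*J²)
r*(0/35 - 79/F(-5)) + 88 = -58*(0/35 - 79/(4*(-5)²))/3 + 88 = -58*(0*(1/35) - 79/(4*25))/3 + 88 = -58*(0 - 79/100)/3 + 88 = -58/3*(-79/100) + 88 = 2291/150 + 88 = 15491/150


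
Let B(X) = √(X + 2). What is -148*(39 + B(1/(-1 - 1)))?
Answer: -5772 - 74*√6 ≈ -5953.3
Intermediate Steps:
B(X) = √(2 + X)
-148*(39 + B(1/(-1 - 1))) = -148*(39 + √(2 + 1/(-1 - 1))) = -148*(39 + √(2 + 1/(-2))) = -148*(39 + √(2 - ½)) = -148*(39 + √(3/2)) = -148*(39 + √6/2) = -5772 - 74*√6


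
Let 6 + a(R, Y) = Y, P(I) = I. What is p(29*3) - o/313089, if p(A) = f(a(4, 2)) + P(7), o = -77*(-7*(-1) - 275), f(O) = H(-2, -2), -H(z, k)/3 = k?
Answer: 578503/44727 ≈ 12.934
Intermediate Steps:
H(z, k) = -3*k
a(R, Y) = -6 + Y
f(O) = 6 (f(O) = -3*(-2) = 6)
o = 20636 (o = -77*(7 - 275) = -77*(-268) = 20636)
p(A) = 13 (p(A) = 6 + 7 = 13)
p(29*3) - o/313089 = 13 - 20636/313089 = 13 - 1*2948/44727 = 13 - 2948/44727 = 578503/44727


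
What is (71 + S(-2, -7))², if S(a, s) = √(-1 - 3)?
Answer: 5037 + 284*I ≈ 5037.0 + 284.0*I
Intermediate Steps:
S(a, s) = 2*I (S(a, s) = √(-4) = 2*I)
(71 + S(-2, -7))² = (71 + 2*I)²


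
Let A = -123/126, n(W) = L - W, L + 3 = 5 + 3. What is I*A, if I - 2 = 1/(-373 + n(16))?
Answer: -31447/16128 ≈ -1.9498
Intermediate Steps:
L = 5 (L = -3 + (5 + 3) = -3 + 8 = 5)
n(W) = 5 - W
A = -41/42 (A = -123*1/126 = -41/42 ≈ -0.97619)
I = 767/384 (I = 2 + 1/(-373 + (5 - 1*16)) = 2 + 1/(-373 + (5 - 16)) = 2 + 1/(-373 - 11) = 2 + 1/(-384) = 2 - 1/384 = 767/384 ≈ 1.9974)
I*A = (767/384)*(-41/42) = -31447/16128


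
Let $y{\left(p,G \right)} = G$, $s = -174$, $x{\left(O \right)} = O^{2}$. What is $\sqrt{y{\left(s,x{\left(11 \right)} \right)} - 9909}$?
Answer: $2 i \sqrt{2447} \approx 98.934 i$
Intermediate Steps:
$\sqrt{y{\left(s,x{\left(11 \right)} \right)} - 9909} = \sqrt{11^{2} - 9909} = \sqrt{121 - 9909} = \sqrt{-9788} = 2 i \sqrt{2447}$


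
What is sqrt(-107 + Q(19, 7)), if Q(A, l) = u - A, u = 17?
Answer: I*sqrt(109) ≈ 10.44*I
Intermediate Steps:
Q(A, l) = 17 - A
sqrt(-107 + Q(19, 7)) = sqrt(-107 + (17 - 1*19)) = sqrt(-107 + (17 - 19)) = sqrt(-107 - 2) = sqrt(-109) = I*sqrt(109)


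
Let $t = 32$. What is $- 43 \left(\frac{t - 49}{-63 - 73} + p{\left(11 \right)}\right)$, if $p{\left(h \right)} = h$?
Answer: $- \frac{3827}{8} \approx -478.38$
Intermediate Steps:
$- 43 \left(\frac{t - 49}{-63 - 73} + p{\left(11 \right)}\right) = - 43 \left(\frac{32 - 49}{-63 - 73} + 11\right) = - 43 \left(- \frac{17}{-136} + 11\right) = - 43 \left(\left(-17\right) \left(- \frac{1}{136}\right) + 11\right) = - 43 \left(\frac{1}{8} + 11\right) = \left(-43\right) \frac{89}{8} = - \frac{3827}{8}$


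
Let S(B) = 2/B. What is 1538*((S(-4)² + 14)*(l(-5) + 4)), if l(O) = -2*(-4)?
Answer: 262998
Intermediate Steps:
l(O) = 8
1538*((S(-4)² + 14)*(l(-5) + 4)) = 1538*(((2/(-4))² + 14)*(8 + 4)) = 1538*(((2*(-¼))² + 14)*12) = 1538*(((-½)² + 14)*12) = 1538*((¼ + 14)*12) = 1538*((57/4)*12) = 1538*171 = 262998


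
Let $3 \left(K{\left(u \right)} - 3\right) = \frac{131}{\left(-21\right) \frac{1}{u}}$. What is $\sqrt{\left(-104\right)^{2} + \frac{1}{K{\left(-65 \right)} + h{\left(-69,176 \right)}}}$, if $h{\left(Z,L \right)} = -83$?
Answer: $\frac{\sqrt{5224407157}}{695} \approx 104.0$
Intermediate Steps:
$K{\left(u \right)} = 3 - \frac{131 u}{63}$ ($K{\left(u \right)} = 3 + \frac{131 \frac{1}{\left(-21\right) \frac{1}{u}}}{3} = 3 + \frac{131 \left(- \frac{u}{21}\right)}{3} = 3 + \frac{\left(- \frac{131}{21}\right) u}{3} = 3 - \frac{131 u}{63}$)
$\sqrt{\left(-104\right)^{2} + \frac{1}{K{\left(-65 \right)} + h{\left(-69,176 \right)}}} = \sqrt{\left(-104\right)^{2} + \frac{1}{\left(3 - - \frac{8515}{63}\right) - 83}} = \sqrt{10816 + \frac{1}{\left(3 + \frac{8515}{63}\right) - 83}} = \sqrt{10816 + \frac{1}{\frac{8704}{63} - 83}} = \sqrt{10816 + \frac{1}{\frac{3475}{63}}} = \sqrt{10816 + \frac{63}{3475}} = \sqrt{\frac{37585663}{3475}} = \frac{\sqrt{5224407157}}{695}$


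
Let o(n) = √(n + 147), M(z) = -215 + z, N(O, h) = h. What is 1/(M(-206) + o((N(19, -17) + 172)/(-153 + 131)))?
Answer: -9262/3896223 - √67738/3896223 ≈ -0.0024440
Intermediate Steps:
o(n) = √(147 + n)
1/(M(-206) + o((N(19, -17) + 172)/(-153 + 131))) = 1/((-215 - 206) + √(147 + (-17 + 172)/(-153 + 131))) = 1/(-421 + √(147 + 155/(-22))) = 1/(-421 + √(147 + 155*(-1/22))) = 1/(-421 + √(147 - 155/22)) = 1/(-421 + √(3079/22)) = 1/(-421 + √67738/22)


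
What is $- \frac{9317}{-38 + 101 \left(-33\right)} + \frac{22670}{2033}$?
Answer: $\frac{95362031}{6853243} \approx 13.915$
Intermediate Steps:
$- \frac{9317}{-38 + 101 \left(-33\right)} + \frac{22670}{2033} = - \frac{9317}{-38 - 3333} + 22670 \cdot \frac{1}{2033} = - \frac{9317}{-3371} + \frac{22670}{2033} = \left(-9317\right) \left(- \frac{1}{3371}\right) + \frac{22670}{2033} = \frac{9317}{3371} + \frac{22670}{2033} = \frac{95362031}{6853243}$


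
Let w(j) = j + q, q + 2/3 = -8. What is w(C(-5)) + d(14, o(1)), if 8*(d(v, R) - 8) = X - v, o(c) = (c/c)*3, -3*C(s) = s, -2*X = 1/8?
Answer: -97/128 ≈ -0.75781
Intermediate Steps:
X = -1/16 (X = -1/2/8 = -1/2*1/8 = -1/16 ≈ -0.062500)
C(s) = -s/3
q = -26/3 (q = -2/3 - 8 = -26/3 ≈ -8.6667)
o(c) = 3 (o(c) = 1*3 = 3)
d(v, R) = 1023/128 - v/8 (d(v, R) = 8 + (-1/16 - v)/8 = 8 + (-1/128 - v/8) = 1023/128 - v/8)
w(j) = -26/3 + j (w(j) = j - 26/3 = -26/3 + j)
w(C(-5)) + d(14, o(1)) = (-26/3 - 1/3*(-5)) + (1023/128 - 1/8*14) = (-26/3 + 5/3) + (1023/128 - 7/4) = -7 + 799/128 = -97/128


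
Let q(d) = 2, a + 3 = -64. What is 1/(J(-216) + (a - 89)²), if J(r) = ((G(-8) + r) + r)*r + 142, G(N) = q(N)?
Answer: 1/117358 ≈ 8.5209e-6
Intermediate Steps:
a = -67 (a = -3 - 64 = -67)
G(N) = 2
J(r) = 142 + r*(2 + 2*r) (J(r) = ((2 + r) + r)*r + 142 = (2 + 2*r)*r + 142 = r*(2 + 2*r) + 142 = 142 + r*(2 + 2*r))
1/(J(-216) + (a - 89)²) = 1/((142 + 2*(-216) + 2*(-216)²) + (-67 - 89)²) = 1/((142 - 432 + 2*46656) + (-156)²) = 1/((142 - 432 + 93312) + 24336) = 1/(93022 + 24336) = 1/117358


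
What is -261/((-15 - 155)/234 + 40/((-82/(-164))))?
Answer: -30537/9275 ≈ -3.2924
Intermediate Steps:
-261/((-15 - 155)/234 + 40/((-82/(-164)))) = -261/(-170*1/234 + 40/((-82*(-1/164)))) = -261/(-85/117 + 40/(1/2)) = -261/(-85/117 + 40*2) = -261/(-85/117 + 80) = -261/9275/117 = -261*117/9275 = -30537/9275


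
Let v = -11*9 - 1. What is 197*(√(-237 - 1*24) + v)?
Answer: -19700 + 591*I*√29 ≈ -19700.0 + 3182.6*I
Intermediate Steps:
v = -100 (v = -99 - 1 = -100)
197*(√(-237 - 1*24) + v) = 197*(√(-237 - 1*24) - 100) = 197*(√(-237 - 24) - 100) = 197*(√(-261) - 100) = 197*(3*I*√29 - 100) = 197*(-100 + 3*I*√29) = -19700 + 591*I*√29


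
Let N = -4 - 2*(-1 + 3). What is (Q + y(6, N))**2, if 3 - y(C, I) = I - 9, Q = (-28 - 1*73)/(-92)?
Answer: 3767481/8464 ≈ 445.12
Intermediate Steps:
N = -8 (N = -4 - 2*2 = -4 - 4 = -8)
Q = 101/92 (Q = (-28 - 73)*(-1/92) = -101*(-1/92) = 101/92 ≈ 1.0978)
y(C, I) = 12 - I (y(C, I) = 3 - (I - 9) = 3 - (-9 + I) = 3 + (9 - I) = 12 - I)
(Q + y(6, N))**2 = (101/92 + (12 - 1*(-8)))**2 = (101/92 + (12 + 8))**2 = (101/92 + 20)**2 = (1941/92)**2 = 3767481/8464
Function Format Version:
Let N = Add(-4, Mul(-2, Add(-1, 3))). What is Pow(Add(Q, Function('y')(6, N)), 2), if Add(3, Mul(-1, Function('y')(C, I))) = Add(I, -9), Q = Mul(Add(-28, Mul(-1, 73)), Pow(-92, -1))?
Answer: Rational(3767481, 8464) ≈ 445.12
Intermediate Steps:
N = -8 (N = Add(-4, Mul(-2, 2)) = Add(-4, -4) = -8)
Q = Rational(101, 92) (Q = Mul(Add(-28, -73), Rational(-1, 92)) = Mul(-101, Rational(-1, 92)) = Rational(101, 92) ≈ 1.0978)
Function('y')(C, I) = Add(12, Mul(-1, I)) (Function('y')(C, I) = Add(3, Mul(-1, Add(I, -9))) = Add(3, Mul(-1, Add(-9, I))) = Add(3, Add(9, Mul(-1, I))) = Add(12, Mul(-1, I)))
Pow(Add(Q, Function('y')(6, N)), 2) = Pow(Add(Rational(101, 92), Add(12, Mul(-1, -8))), 2) = Pow(Add(Rational(101, 92), Add(12, 8)), 2) = Pow(Add(Rational(101, 92), 20), 2) = Pow(Rational(1941, 92), 2) = Rational(3767481, 8464)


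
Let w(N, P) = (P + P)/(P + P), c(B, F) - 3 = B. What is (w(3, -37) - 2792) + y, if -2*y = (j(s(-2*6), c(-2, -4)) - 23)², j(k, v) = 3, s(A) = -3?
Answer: -2991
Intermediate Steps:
c(B, F) = 3 + B
w(N, P) = 1 (w(N, P) = (2*P)/((2*P)) = (2*P)*(1/(2*P)) = 1)
y = -200 (y = -(3 - 23)²/2 = -½*(-20)² = -½*400 = -200)
(w(3, -37) - 2792) + y = (1 - 2792) - 200 = -2791 - 200 = -2991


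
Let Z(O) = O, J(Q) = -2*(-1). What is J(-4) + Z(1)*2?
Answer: 4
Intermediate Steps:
J(Q) = 2
J(-4) + Z(1)*2 = 2 + 1*2 = 2 + 2 = 4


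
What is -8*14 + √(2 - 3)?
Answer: -112 + I ≈ -112.0 + 1.0*I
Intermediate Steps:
-8*14 + √(2 - 3) = -112 + √(-1) = -112 + I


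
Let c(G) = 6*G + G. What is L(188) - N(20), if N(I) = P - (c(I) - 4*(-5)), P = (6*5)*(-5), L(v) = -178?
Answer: 132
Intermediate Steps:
c(G) = 7*G
P = -150 (P = 30*(-5) = -150)
N(I) = -170 - 7*I (N(I) = -150 - (7*I - 4*(-5)) = -150 - (7*I + 20) = -150 - (20 + 7*I) = -150 + (-20 - 7*I) = -170 - 7*I)
L(188) - N(20) = -178 - (-170 - 7*20) = -178 - (-170 - 140) = -178 - 1*(-310) = -178 + 310 = 132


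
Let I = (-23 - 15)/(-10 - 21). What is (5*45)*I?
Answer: 8550/31 ≈ 275.81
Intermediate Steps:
I = 38/31 (I = -38/(-31) = -38*(-1/31) = 38/31 ≈ 1.2258)
(5*45)*I = (5*45)*(38/31) = 225*(38/31) = 8550/31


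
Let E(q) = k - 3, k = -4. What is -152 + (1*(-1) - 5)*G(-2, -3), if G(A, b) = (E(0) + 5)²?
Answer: -176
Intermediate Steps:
E(q) = -7 (E(q) = -4 - 3 = -7)
G(A, b) = 4 (G(A, b) = (-7 + 5)² = (-2)² = 4)
-152 + (1*(-1) - 5)*G(-2, -3) = -152 + (1*(-1) - 5)*4 = -152 + (-1 - 5)*4 = -152 - 6*4 = -152 - 24 = -176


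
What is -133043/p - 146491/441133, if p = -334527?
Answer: 9684462962/147570899091 ≈ 0.065626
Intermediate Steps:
-133043/p - 146491/441133 = -133043/(-334527) - 146491/441133 = -133043*(-1/334527) - 146491*1/441133 = 133043/334527 - 146491/441133 = 9684462962/147570899091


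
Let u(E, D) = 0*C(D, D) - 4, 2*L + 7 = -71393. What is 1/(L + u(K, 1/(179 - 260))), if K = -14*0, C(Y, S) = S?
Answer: -1/35704 ≈ -2.8008e-5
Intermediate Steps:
L = -35700 (L = -7/2 + (½)*(-71393) = -7/2 - 71393/2 = -35700)
K = 0
u(E, D) = -4 (u(E, D) = 0*D - 4 = 0 - 4 = -4)
1/(L + u(K, 1/(179 - 260))) = 1/(-35700 - 4) = 1/(-35704) = -1/35704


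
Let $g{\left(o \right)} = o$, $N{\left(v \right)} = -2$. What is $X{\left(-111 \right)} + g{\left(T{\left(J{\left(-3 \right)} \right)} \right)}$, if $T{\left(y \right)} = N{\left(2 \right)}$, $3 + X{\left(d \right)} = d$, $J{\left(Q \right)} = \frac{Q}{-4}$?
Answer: $-116$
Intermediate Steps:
$J{\left(Q \right)} = - \frac{Q}{4}$ ($J{\left(Q \right)} = Q \left(- \frac{1}{4}\right) = - \frac{Q}{4}$)
$X{\left(d \right)} = -3 + d$
$T{\left(y \right)} = -2$
$X{\left(-111 \right)} + g{\left(T{\left(J{\left(-3 \right)} \right)} \right)} = \left(-3 - 111\right) - 2 = -114 - 2 = -116$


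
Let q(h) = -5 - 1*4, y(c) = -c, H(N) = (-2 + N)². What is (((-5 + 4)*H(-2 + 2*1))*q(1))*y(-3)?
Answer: 108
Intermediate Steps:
q(h) = -9 (q(h) = -5 - 4 = -9)
(((-5 + 4)*H(-2 + 2*1))*q(1))*y(-3) = (((-5 + 4)*(-2 + (-2 + 2*1))²)*(-9))*(-1*(-3)) = (-(-2 + (-2 + 2))²*(-9))*3 = (-(-2 + 0)²*(-9))*3 = (-1*(-2)²*(-9))*3 = (-1*4*(-9))*3 = -4*(-9)*3 = 36*3 = 108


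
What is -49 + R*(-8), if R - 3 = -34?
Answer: 199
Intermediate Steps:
R = -31 (R = 3 - 34 = -31)
-49 + R*(-8) = -49 - 31*(-8) = -49 + 248 = 199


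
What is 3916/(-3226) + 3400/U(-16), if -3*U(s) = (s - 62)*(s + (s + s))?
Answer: -990973/251628 ≈ -3.9382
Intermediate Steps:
U(s) = -s*(-62 + s) (U(s) = -(s - 62)*(s + (s + s))/3 = -(-62 + s)*(s + 2*s)/3 = -(-62 + s)*3*s/3 = -s*(-62 + s))
3916/(-3226) + 3400/U(-16) = 3916/(-3226) + 3400/((-16*(62 - 1*(-16)))) = 3916*(-1/3226) + 3400/((-16*(62 + 16))) = -1958/1613 + 3400/((-16*78)) = -1958/1613 + 3400/(-1248) = -1958/1613 + 3400*(-1/1248) = -1958/1613 - 425/156 = -990973/251628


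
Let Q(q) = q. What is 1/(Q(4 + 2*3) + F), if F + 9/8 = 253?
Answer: 8/2095 ≈ 0.0038186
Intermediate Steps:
F = 2015/8 (F = -9/8 + 253 = 2015/8 ≈ 251.88)
1/(Q(4 + 2*3) + F) = 1/((4 + 2*3) + 2015/8) = 1/((4 + 6) + 2015/8) = 1/(10 + 2015/8) = 1/(2095/8) = 8/2095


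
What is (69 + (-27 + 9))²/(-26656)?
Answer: -153/1568 ≈ -0.097576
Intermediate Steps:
(69 + (-27 + 9))²/(-26656) = (69 - 18)²*(-1/26656) = 51²*(-1/26656) = 2601*(-1/26656) = -153/1568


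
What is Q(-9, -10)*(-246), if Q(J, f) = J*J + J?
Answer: -17712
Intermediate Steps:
Q(J, f) = J + J² (Q(J, f) = J² + J = J + J²)
Q(-9, -10)*(-246) = -9*(1 - 9)*(-246) = -9*(-8)*(-246) = 72*(-246) = -17712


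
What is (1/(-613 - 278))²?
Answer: 1/793881 ≈ 1.2596e-6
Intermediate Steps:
(1/(-613 - 278))² = (1/(-891))² = (-1/891)² = 1/793881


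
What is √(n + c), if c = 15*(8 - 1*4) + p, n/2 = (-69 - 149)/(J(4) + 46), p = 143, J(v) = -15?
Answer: √181567/31 ≈ 13.745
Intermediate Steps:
n = -436/31 (n = 2*((-69 - 149)/(-15 + 46)) = 2*(-218/31) = -436/31 ≈ -14.065)
c = 203 (c = 15*(8 - 1*4) + 143 = 15*(8 - 4) + 143 = 15*4 + 143 = 60 + 143 = 203)
√(n + c) = √(-436/31 + 203) = √(5857/31) = √181567/31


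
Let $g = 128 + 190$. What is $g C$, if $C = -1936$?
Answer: $-615648$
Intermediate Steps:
$g = 318$
$g C = 318 \left(-1936\right) = -615648$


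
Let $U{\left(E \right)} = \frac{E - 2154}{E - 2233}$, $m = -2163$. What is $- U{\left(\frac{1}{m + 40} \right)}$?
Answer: $- \frac{4572943}{4740660} \approx -0.96462$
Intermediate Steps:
$U{\left(E \right)} = \frac{-2154 + E}{-2233 + E}$
$- U{\left(\frac{1}{m + 40} \right)} = - \frac{-2154 + \frac{1}{-2163 + 40}}{-2233 + \frac{1}{-2163 + 40}} = - \frac{-2154 + \frac{1}{-2123}}{-2233 + \frac{1}{-2123}} = - \frac{-2154 - \frac{1}{2123}}{-2233 - \frac{1}{2123}} = - \frac{-4572943}{\left(- \frac{4740660}{2123}\right) 2123} = - \frac{\left(-2123\right) \left(-4572943\right)}{4740660 \cdot 2123} = \left(-1\right) \frac{4572943}{4740660} = - \frac{4572943}{4740660}$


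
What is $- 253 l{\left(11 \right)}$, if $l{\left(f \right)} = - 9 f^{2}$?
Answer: $275517$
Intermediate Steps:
$- 253 l{\left(11 \right)} = - 253 \left(- 9 \cdot 11^{2}\right) = - 253 \left(\left(-9\right) 121\right) = \left(-253\right) \left(-1089\right) = 275517$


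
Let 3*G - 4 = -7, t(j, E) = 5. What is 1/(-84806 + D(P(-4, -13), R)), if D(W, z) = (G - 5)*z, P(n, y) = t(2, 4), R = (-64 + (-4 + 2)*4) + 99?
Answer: -1/84968 ≈ -1.1769e-5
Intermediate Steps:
G = -1 (G = 4/3 + (⅓)*(-7) = 4/3 - 7/3 = -1)
R = 27 (R = (-64 - 2*4) + 99 = (-64 - 8) + 99 = -72 + 99 = 27)
P(n, y) = 5
D(W, z) = -6*z (D(W, z) = (-1 - 5)*z = -6*z)
1/(-84806 + D(P(-4, -13), R)) = 1/(-84806 - 6*27) = 1/(-84806 - 162) = 1/(-84968) = -1/84968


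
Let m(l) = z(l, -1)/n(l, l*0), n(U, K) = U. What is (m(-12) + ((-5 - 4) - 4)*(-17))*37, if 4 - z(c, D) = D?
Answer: 97939/12 ≈ 8161.6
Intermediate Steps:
z(c, D) = 4 - D
m(l) = 5/l (m(l) = (4 - 1*(-1))/l = (4 + 1)/l = 5/l)
(m(-12) + ((-5 - 4) - 4)*(-17))*37 = (5/(-12) + ((-5 - 4) - 4)*(-17))*37 = (5*(-1/12) + (-9 - 4)*(-17))*37 = (-5/12 - 13*(-17))*37 = (-5/12 + 221)*37 = (2647/12)*37 = 97939/12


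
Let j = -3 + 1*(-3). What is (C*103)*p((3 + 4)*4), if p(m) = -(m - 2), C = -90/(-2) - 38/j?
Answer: -412412/3 ≈ -1.3747e+5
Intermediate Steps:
j = -6 (j = -3 - 3 = -6)
C = 154/3 (C = -90/(-2) - 38/(-6) = -90*(-½) - 38*(-⅙) = 45 + 19/3 = 154/3 ≈ 51.333)
p(m) = 2 - m (p(m) = -(-2 + m) = 2 - m)
(C*103)*p((3 + 4)*4) = ((154/3)*103)*(2 - (3 + 4)*4) = 15862*(2 - 7*4)/3 = 15862*(2 - 1*28)/3 = 15862*(2 - 28)/3 = (15862/3)*(-26) = -412412/3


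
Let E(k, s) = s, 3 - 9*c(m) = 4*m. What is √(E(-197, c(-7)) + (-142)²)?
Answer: √181507/3 ≈ 142.01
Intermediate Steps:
c(m) = ⅓ - 4*m/9
√(E(-197, c(-7)) + (-142)²) = √((⅓ - 4/9*(-7)) + (-142)²) = √((⅓ + 28/9) + 20164) = √(31/9 + 20164) = √(181507/9) = √181507/3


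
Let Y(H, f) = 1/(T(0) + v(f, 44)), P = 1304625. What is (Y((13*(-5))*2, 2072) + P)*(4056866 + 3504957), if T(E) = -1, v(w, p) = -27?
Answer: 276229605716677/28 ≈ 9.8653e+12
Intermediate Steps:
Y(H, f) = -1/28 (Y(H, f) = 1/(-1 - 27) = 1/(-28) = -1/28)
(Y((13*(-5))*2, 2072) + P)*(4056866 + 3504957) = (-1/28 + 1304625)*(4056866 + 3504957) = (36529499/28)*7561823 = 276229605716677/28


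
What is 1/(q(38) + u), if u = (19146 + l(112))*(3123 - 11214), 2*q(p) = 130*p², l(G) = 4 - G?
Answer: -1/153942598 ≈ -6.4959e-9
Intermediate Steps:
q(p) = 65*p² (q(p) = (130*p²)/2 = 65*p²)
u = -154036458 (u = (19146 + (4 - 1*112))*(3123 - 11214) = (19146 + (4 - 112))*(-8091) = (19146 - 108)*(-8091) = 19038*(-8091) = -154036458)
1/(q(38) + u) = 1/(65*38² - 154036458) = 1/(65*1444 - 154036458) = 1/(93860 - 154036458) = 1/(-153942598) = -1/153942598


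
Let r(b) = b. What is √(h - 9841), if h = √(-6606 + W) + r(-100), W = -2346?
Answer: √(-9941 + 2*I*√2238) ≈ 0.4745 + 99.706*I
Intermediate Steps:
h = -100 + 2*I*√2238 (h = √(-6606 - 2346) - 100 = √(-8952) - 100 = 2*I*√2238 - 100 = -100 + 2*I*√2238 ≈ -100.0 + 94.615*I)
√(h - 9841) = √((-100 + 2*I*√2238) - 9841) = √(-9941 + 2*I*√2238)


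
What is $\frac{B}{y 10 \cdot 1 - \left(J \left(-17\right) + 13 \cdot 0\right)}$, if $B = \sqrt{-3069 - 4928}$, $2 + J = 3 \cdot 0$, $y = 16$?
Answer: $\frac{i \sqrt{7997}}{126} \approx 0.70973 i$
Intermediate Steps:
$J = -2$ ($J = -2 + 3 \cdot 0 = -2 + 0 = -2$)
$B = i \sqrt{7997}$ ($B = \sqrt{-7997} = i \sqrt{7997} \approx 89.426 i$)
$\frac{B}{y 10 \cdot 1 - \left(J \left(-17\right) + 13 \cdot 0\right)} = \frac{i \sqrt{7997}}{16 \cdot 10 \cdot 1 - \left(\left(-2\right) \left(-17\right) + 13 \cdot 0\right)} = \frac{i \sqrt{7997}}{160 \cdot 1 - \left(34 + 0\right)} = \frac{i \sqrt{7997}}{160 - 34} = \frac{i \sqrt{7997}}{126}$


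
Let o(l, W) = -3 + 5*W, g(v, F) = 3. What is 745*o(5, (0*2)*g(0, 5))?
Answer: -2235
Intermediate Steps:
745*o(5, (0*2)*g(0, 5)) = 745*(-3 + 5*((0*2)*3)) = 745*(-3 + 5*(0*3)) = 745*(-3 + 5*0) = 745*(-3 + 0) = 745*(-3) = -2235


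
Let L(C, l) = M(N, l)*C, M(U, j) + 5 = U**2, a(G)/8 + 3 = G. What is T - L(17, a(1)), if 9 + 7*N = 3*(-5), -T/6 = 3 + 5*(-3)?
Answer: -2099/49 ≈ -42.837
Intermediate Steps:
a(G) = -24 + 8*G
T = 72 (T = -6*(3 + 5*(-3)) = -6*(3 - 15) = -6*(-12) = 72)
N = -24/7 (N = -9/7 + (3*(-5))/7 = -9/7 + (1/7)*(-15) = -9/7 - 15/7 = -24/7 ≈ -3.4286)
M(U, j) = -5 + U**2
L(C, l) = 331*C/49 (L(C, l) = (-5 + (-24/7)**2)*C = (-5 + 576/49)*C = 331*C/49)
T - L(17, a(1)) = 72 - 331*17/49 = 72 - 1*5627/49 = 72 - 5627/49 = -2099/49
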